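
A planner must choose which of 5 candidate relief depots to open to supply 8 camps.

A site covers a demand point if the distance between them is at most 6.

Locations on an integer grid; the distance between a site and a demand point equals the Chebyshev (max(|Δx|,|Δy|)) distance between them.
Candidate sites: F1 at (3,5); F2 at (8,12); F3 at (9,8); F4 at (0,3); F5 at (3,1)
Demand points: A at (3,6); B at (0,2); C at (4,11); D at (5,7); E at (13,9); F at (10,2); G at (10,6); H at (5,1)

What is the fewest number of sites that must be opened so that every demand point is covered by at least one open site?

2

Coverage sets (demand points within 6 of each site):
  F1: {A, B, C, D, H}
  F2: {A, C, D, E, G}
  F3: {A, C, D, E, F, G}
  F4: {A, B, D, H}
  F5: {A, B, D, H}
No single site covers all 8 demand points.
But {F1, F3} covers everything, so the minimum is 2.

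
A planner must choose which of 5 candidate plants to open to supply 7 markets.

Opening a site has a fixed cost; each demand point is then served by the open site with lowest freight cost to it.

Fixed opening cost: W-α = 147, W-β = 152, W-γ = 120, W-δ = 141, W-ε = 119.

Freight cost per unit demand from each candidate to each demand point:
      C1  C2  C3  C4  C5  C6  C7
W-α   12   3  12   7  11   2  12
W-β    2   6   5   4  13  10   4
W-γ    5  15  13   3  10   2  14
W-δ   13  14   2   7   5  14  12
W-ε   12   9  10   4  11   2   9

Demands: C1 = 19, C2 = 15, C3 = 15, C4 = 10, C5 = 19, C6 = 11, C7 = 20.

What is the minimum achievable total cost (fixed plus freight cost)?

776

Open {W-β, W-δ}: assign each demand point to its cheapest open site.
  C1→W-β 19×2=38, C2→W-β 15×6=90, C3→W-δ 15×2=30, C4→W-β 10×4=40, C5→W-δ 19×5=95, C6→W-β 11×10=110, C7→W-β 20×4=80
  freight cost 483, fixed 293 → total 776.
Compare {W-α, W-β, W-δ}: freight cost 350 + fixed 440 = 790.
Compare {W-β, W-γ}: freight cost 525 + fixed 272 = 797.
Compare {W-β, W-γ, W-δ}: freight cost 385 + fixed 413 = 798.
All other subsets cost ≥ 790. Minimum total cost: 776.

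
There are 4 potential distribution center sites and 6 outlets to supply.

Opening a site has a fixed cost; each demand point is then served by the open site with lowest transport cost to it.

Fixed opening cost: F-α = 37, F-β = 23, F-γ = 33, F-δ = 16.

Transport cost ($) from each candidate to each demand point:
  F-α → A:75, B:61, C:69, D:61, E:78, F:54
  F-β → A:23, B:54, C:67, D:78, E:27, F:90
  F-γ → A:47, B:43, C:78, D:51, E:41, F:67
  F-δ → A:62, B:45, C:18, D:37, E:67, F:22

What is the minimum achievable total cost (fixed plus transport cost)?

211

Open {F-β, F-δ}: assign each demand point to its cheapest open site.
  A→F-β 23, B→F-δ 45, C→F-δ 18, D→F-δ 37, E→F-β 27, F→F-δ 22
  transport cost 172, fixed 39 → total 211.
Compare {F-β, F-γ, F-δ}: transport cost 170 + fixed 72 = 242.
Compare {F-α, F-β, F-δ}: transport cost 172 + fixed 76 = 248.
Compare {F-γ, F-δ}: transport cost 208 + fixed 49 = 257.
All other subsets cost ≥ 242. Minimum total cost: 211.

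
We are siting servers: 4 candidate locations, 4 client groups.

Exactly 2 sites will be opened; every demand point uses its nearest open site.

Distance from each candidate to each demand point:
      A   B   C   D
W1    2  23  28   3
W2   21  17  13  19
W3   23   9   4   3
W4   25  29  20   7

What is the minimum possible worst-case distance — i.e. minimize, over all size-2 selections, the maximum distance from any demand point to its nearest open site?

Open {W1, W3}.
  Farthest demand point is B at distance 9 (to W3); all others are ≤ 9.
With {W1, W2} the worst case is 17.
With {W2, W3} the worst case is 21.
No size-2 selection achieves below 9.

9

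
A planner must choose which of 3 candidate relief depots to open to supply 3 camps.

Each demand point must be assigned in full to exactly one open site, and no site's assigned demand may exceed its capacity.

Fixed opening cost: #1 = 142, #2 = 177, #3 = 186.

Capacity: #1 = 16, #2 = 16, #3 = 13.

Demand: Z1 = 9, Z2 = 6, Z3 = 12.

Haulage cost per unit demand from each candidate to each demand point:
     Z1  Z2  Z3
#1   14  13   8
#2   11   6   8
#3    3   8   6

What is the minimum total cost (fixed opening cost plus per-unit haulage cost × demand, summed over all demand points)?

550

Open {#1, #2}; cheapest assignment that respects the capacities:
  #1 (cap 16, load 12): Z3 — cost 12×8 = 96
  #2 (cap 16, load 15): Z1, Z2 — cost 9×11 + 6×6 = 135
  Shipping 231, fixed 319 → total 550.
  Any other capacity-feasible assignment to {#1, #2} ships for at least 231.
Compare {#2, #3}: its best feasible assignment gives total 570.
Compare {#1, #3}: its best feasible assignment gives total 604.
Every other set of open sites that can feasibly serve all demand totals ≥ 570 even under its best assignment. Minimum: 550.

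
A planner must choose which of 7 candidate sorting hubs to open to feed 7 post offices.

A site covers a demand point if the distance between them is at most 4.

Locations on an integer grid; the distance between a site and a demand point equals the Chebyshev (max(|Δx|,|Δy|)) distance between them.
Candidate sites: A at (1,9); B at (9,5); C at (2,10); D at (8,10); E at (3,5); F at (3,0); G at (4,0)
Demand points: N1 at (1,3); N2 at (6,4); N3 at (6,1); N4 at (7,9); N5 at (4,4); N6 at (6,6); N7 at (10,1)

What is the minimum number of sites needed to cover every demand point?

2

Coverage sets (demand points within 4 of each site):
  A: {}
  B: {N2, N3, N4, N6, N7}
  C: {N6}
  D: {N4, N6}
  E: {N1, N2, N3, N4, N5, N6}
  F: {N1, N2, N3, N5}
  G: {N1, N2, N3, N5}
No single site covers all 7 demand points.
But {B, E} covers everything, so the minimum is 2.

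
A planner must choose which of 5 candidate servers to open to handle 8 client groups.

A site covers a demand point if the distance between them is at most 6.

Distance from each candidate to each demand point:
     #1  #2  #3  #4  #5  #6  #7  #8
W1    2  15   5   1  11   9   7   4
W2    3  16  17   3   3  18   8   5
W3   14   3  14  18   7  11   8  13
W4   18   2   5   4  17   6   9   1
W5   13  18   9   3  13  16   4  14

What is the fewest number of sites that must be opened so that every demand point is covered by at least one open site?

Coverage sets (demand points within 6 of each site):
  W1: {#1, #3, #4, #8}
  W2: {#1, #4, #5, #8}
  W3: {#2}
  W4: {#2, #3, #4, #6, #8}
  W5: {#4, #7}
No 2 sites suffice: every size-2 union leaves at least one demand point uncovered.
But {W2, W4, W5} covers everything, so the minimum is 3.

3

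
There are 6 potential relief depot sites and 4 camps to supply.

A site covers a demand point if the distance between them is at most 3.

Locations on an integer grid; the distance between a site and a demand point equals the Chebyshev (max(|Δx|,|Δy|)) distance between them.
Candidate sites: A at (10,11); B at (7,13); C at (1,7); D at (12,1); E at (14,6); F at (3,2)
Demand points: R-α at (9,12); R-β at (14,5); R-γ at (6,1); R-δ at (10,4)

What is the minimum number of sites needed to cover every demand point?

4

Coverage sets (demand points within 3 of each site):
  A: {R-α}
  B: {R-α}
  C: {}
  D: {R-δ}
  E: {R-β}
  F: {R-γ}
No 3 sites suffice: every size-3 union leaves at least one demand point uncovered.
But {A, D, E, F} covers everything, so the minimum is 4.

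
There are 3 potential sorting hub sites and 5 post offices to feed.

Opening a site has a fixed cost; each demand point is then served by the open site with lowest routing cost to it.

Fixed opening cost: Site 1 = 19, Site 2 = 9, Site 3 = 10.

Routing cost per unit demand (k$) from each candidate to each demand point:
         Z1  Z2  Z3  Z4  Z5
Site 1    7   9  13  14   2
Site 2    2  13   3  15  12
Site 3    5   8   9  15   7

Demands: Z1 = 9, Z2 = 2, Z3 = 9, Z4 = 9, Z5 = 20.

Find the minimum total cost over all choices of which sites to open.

257

Open {Site 1, Site 2}: assign each demand point to its cheapest open site.
  Z1→Site 2 9×2=18, Z2→Site 1 2×9=18, Z3→Site 2 9×3=27, Z4→Site 1 9×14=126, Z5→Site 1 20×2=40
  routing cost 229, fixed 28 → total 257.
Compare {Site 1, Site 2, Site 3}: routing cost 227 + fixed 38 = 265.
Compare {Site 1, Site 3}: routing cost 308 + fixed 29 = 337.
Compare {Site 2, Site 3}: routing cost 336 + fixed 19 = 355.
All other subsets cost ≥ 265. Minimum total cost: 257.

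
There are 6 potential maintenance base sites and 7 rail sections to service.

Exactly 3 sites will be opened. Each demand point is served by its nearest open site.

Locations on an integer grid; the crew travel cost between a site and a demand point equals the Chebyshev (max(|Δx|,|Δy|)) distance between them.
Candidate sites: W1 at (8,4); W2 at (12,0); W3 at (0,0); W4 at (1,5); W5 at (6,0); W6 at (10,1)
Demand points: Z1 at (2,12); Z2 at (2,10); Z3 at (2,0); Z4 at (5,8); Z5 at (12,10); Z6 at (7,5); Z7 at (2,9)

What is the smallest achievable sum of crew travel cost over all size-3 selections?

Open {W1, W3, W4}.
  Z1→W4 7, Z2→W4 5, Z3→W3 2, Z4→W1 4, Z5→W1 6, Z6→W1 1, Z7→W4 4  ⇒ total 29.
Compare {W1, W4, W5}: total 31.
Compare {W1, W2, W4}: total 32.
No size-3 selection does better; minimum is 29.

29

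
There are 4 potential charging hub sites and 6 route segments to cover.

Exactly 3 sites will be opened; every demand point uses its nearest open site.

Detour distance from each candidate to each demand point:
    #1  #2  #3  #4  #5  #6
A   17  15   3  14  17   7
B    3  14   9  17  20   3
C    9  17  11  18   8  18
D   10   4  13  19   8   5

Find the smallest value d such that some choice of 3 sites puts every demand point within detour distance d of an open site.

Open {A, B, C}.
  Farthest demand point is #2 at detour distance 14 (to B); all others are ≤ 14.
With {A, B, D} the worst case is 14.
With {A, C, D} the worst case is 14.
No size-3 selection achieves below 14.

14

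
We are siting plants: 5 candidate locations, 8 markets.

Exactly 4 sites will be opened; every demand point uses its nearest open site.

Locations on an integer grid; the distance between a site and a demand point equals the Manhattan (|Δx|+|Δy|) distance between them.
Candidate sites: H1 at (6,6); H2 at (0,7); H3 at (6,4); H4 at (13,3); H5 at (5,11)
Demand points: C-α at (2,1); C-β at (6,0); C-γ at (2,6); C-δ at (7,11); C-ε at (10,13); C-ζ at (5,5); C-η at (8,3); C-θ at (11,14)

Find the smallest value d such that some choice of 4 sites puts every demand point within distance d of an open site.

Open {H1, H2, H3, H5}.
  Farthest demand point is C-θ at distance 9 (to H5); all others are ≤ 9.
With {H1, H2, H4, H5} the worst case is 9.
With {H1, H3, H4, H5} the worst case is 9.
No size-4 selection achieves below 9.

9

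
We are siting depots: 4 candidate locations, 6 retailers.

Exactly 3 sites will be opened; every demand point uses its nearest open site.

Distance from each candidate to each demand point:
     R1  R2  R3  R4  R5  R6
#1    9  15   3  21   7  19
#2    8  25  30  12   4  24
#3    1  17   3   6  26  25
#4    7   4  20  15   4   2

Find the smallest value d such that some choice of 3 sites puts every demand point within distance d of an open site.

Open {#1, #3, #4}.
  Farthest demand point is R4 at distance 6 (to #3); all others are ≤ 6.
With {#2, #3, #4} the worst case is 6.
With {#1, #2, #4} the worst case is 12.
No size-3 selection achieves below 6.

6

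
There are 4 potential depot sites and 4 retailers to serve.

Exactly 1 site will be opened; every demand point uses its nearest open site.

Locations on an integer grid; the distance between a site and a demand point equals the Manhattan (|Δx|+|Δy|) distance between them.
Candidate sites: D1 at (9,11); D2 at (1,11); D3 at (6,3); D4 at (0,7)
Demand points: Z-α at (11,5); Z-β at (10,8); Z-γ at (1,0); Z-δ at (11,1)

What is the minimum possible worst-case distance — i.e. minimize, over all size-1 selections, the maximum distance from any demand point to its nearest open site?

9

Open {D3}.
  Farthest demand point is Z-β at distance 9 (to D3); all others are ≤ 9.
With {D4} the worst case is 17.
With {D1} the worst case is 19.
No size-1 selection achieves below 9.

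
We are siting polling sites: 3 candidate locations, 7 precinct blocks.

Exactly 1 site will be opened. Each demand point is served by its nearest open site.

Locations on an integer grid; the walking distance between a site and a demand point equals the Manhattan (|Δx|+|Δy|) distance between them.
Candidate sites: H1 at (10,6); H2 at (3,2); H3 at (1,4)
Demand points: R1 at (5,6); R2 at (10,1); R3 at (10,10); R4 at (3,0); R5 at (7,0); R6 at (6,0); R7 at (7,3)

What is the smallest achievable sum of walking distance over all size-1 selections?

Open {H2}.
  R1→H2 6, R2→H2 8, R3→H2 15, R4→H2 2, R5→H2 6, R6→H2 5, R7→H2 5  ⇒ total 47.
Compare {H1}: total 52.
Compare {H3}: total 65.

47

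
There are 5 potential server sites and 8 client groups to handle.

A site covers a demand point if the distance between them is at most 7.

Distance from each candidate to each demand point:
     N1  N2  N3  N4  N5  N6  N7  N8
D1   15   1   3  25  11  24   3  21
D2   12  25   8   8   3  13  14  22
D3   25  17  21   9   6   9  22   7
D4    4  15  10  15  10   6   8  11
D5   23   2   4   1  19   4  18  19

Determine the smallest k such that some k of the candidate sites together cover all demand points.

Coverage sets (demand points within 7 of each site):
  D1: {N2, N3, N7}
  D2: {N5}
  D3: {N5, N8}
  D4: {N1, N6}
  D5: {N2, N3, N4, N6}
No 3 sites suffice: every size-3 union leaves at least one demand point uncovered.
But {D1, D3, D4, D5} covers everything, so the minimum is 4.

4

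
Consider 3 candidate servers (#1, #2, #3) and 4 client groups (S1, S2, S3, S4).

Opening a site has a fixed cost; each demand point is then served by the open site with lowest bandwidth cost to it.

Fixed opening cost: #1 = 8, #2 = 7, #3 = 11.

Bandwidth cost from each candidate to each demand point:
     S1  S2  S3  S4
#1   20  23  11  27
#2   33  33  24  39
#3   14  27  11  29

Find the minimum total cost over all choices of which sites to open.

89

Open {#1}: assign each demand point to its cheapest open site.
  S1→#1 20, S2→#1 23, S3→#1 11, S4→#1 27
  bandwidth cost 81, fixed 8 → total 89.
Compare {#3}: bandwidth cost 81 + fixed 11 = 92.
Compare {#1, #3}: bandwidth cost 75 + fixed 19 = 94.
Compare {#1, #2}: bandwidth cost 81 + fixed 15 = 96.
All other subsets cost ≥ 92. Minimum total cost: 89.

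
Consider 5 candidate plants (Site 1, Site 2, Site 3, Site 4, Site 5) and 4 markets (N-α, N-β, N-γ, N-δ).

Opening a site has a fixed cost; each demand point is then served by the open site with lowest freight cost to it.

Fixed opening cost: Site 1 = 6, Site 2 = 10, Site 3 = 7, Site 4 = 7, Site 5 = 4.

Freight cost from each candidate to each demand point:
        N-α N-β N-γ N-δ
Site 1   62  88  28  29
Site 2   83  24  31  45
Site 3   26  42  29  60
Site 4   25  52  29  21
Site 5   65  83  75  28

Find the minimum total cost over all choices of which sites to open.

116

Open {Site 2, Site 4}: assign each demand point to its cheapest open site.
  N-α→Site 4 25, N-β→Site 2 24, N-γ→Site 4 29, N-δ→Site 4 21
  freight cost 99, fixed 17 → total 116.
Compare {Site 2, Site 4, Site 5}: freight cost 99 + fixed 21 = 120.
Compare {Site 1, Site 2, Site 4}: freight cost 98 + fixed 23 = 121.
Compare {Site 2, Site 3, Site 4}: freight cost 99 + fixed 24 = 123.
All other subsets cost ≥ 120. Minimum total cost: 116.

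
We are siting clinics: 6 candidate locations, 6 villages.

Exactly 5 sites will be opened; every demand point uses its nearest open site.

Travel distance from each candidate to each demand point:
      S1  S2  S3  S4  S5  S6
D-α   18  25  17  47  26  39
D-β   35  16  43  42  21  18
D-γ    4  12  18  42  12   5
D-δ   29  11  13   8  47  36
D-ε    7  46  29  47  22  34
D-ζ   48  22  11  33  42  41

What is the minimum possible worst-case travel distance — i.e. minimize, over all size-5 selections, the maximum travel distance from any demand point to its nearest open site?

Open {D-α, D-β, D-γ, D-δ, D-ζ}.
  Farthest demand point is S5 at travel distance 12 (to D-γ); all others are ≤ 12.
With {D-α, D-γ, D-δ, D-ε, D-ζ} the worst case is 12.
With {D-β, D-γ, D-δ, D-ε, D-ζ} the worst case is 12.
No size-5 selection achieves below 12.

12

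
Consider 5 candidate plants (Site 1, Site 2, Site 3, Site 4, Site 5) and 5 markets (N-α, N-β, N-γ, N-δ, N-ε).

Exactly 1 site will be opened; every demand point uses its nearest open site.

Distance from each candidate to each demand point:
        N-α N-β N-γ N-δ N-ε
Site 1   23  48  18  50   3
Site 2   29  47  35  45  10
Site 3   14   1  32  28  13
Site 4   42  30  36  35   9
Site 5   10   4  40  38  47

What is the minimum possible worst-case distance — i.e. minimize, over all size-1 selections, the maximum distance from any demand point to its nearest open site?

Open {Site 3}.
  Farthest demand point is N-γ at distance 32 (to Site 3); all others are ≤ 32.
With {Site 4} the worst case is 42.
With {Site 2} the worst case is 47.
No size-1 selection achieves below 32.

32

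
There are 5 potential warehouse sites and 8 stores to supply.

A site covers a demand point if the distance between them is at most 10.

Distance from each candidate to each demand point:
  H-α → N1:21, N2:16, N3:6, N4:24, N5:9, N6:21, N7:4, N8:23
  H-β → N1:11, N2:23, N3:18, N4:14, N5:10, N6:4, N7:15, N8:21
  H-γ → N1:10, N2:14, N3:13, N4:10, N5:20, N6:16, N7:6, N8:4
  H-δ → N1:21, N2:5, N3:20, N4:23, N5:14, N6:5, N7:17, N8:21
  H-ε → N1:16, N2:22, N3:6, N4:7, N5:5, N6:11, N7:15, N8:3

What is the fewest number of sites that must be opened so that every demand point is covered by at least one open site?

3

Coverage sets (demand points within 10 of each site):
  H-α: {N3, N5, N7}
  H-β: {N5, N6}
  H-γ: {N1, N4, N7, N8}
  H-δ: {N2, N6}
  H-ε: {N3, N4, N5, N8}
No 2 sites suffice: every size-2 union leaves at least one demand point uncovered.
But {H-α, H-γ, H-δ} covers everything, so the minimum is 3.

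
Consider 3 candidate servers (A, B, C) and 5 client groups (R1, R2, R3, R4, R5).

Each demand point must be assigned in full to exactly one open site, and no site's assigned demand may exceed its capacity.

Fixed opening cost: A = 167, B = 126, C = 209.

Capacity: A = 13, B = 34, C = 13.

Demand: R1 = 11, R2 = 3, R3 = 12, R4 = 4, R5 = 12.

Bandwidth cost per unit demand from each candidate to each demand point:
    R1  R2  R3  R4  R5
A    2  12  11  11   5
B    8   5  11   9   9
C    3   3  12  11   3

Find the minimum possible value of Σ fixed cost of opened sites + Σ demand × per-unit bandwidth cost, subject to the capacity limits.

Open {A, B}; cheapest assignment that respects the capacities:
  A (cap 13, load 11): R1 — cost 11×2 = 22
  B (cap 34, load 31): R2, R3, R4, R5 — cost 3×5 + 12×11 + 4×9 + 12×9 = 291
  Shipping 313, fixed 293 → total 606.
  Any other capacity-feasible assignment to {A, B} ships for at least 313.
Compare {B, C}: its best feasible assignment gives total 642.
Compare {A, B, C}: its best feasible assignment gives total 743.
Every other set of open sites that can feasibly serve all demand totals ≥ 642 even under its best assignment. Minimum: 606.

606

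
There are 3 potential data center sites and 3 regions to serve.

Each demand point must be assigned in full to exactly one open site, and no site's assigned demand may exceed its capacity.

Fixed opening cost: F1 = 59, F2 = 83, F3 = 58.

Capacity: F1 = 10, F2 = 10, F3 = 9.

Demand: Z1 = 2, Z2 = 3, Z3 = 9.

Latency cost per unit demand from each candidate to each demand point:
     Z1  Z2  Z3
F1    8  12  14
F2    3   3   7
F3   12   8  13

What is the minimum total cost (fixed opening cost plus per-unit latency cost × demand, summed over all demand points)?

252

Open {F2, F3}; cheapest assignment that respects the capacities:
  F2 (cap 10, load 9): Z3 — cost 9×7 = 63
  F3 (cap 9, load 5): Z1, Z2 — cost 2×12 + 3×8 = 48
  Shipping 111, fixed 141 → total 252.
  Any other capacity-feasible assignment to {F2, F3} ships for at least 111.
Compare {F1, F2}: its best feasible assignment gives total 257.
Compare {F1, F3}: its best feasible assignment gives total 286.
Every other set of open sites that can feasibly serve all demand totals ≥ 257 even under its best assignment. Minimum: 252.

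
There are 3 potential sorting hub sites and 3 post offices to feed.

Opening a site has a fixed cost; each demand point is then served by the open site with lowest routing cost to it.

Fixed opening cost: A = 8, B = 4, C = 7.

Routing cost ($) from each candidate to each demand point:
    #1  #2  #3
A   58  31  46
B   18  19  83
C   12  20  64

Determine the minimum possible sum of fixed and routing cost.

93

Open {A, C}: assign each demand point to its cheapest open site.
  #1→C 12, #2→C 20, #3→A 46
  routing cost 78, fixed 15 → total 93.
Compare {A, B}: routing cost 83 + fixed 12 = 95.
Compare {A, B, C}: routing cost 77 + fixed 19 = 96.
Compare {C}: routing cost 96 + fixed 7 = 103.
All other subsets cost ≥ 95. Minimum total cost: 93.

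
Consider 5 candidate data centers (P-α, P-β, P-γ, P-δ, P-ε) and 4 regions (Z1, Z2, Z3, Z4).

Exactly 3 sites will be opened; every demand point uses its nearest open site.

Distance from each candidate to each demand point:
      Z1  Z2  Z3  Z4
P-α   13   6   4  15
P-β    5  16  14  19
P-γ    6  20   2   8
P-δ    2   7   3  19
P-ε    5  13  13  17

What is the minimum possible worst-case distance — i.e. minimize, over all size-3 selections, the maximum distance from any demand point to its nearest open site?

8

Open {P-α, P-β, P-γ}.
  Farthest demand point is Z4 at distance 8 (to P-γ); all others are ≤ 8.
With {P-α, P-γ, P-δ} the worst case is 8.
With {P-α, P-γ, P-ε} the worst case is 8.
No size-3 selection achieves below 8.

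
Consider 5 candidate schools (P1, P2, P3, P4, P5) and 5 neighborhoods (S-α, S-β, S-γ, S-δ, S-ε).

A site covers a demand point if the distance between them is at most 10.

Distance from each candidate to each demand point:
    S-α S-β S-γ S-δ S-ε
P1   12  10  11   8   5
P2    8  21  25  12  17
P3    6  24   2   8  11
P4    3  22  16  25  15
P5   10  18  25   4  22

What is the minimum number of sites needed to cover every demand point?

Coverage sets (demand points within 10 of each site):
  P1: {S-β, S-δ, S-ε}
  P2: {S-α}
  P3: {S-α, S-γ, S-δ}
  P4: {S-α}
  P5: {S-α, S-δ}
No single site covers all 5 demand points.
But {P1, P3} covers everything, so the minimum is 2.

2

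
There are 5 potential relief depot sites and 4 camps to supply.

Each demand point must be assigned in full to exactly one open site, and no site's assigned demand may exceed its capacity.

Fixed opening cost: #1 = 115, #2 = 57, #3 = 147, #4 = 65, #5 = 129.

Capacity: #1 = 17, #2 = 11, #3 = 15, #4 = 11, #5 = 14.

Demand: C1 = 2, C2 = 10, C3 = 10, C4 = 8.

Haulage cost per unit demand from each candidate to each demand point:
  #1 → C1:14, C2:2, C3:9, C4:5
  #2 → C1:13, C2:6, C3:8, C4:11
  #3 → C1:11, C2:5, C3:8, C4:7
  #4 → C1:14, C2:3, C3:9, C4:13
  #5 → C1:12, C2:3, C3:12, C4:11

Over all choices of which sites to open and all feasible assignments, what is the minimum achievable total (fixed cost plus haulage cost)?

Open {#1, #2, #4}; cheapest assignment that respects the capacities:
  #1 (cap 17, load 10): C1, C4 — cost 2×14 + 8×5 = 68
  #2 (cap 11, load 10): C3 — cost 10×8 = 80
  #4 (cap 11, load 10): C2 — cost 10×3 = 30
  Shipping 178, fixed 237 → total 415.
  Any other capacity-feasible assignment to {#1, #2, #4} ships for at least 178.
Compare {#2, #3, #4}: its best feasible assignment gives total 457.
Compare {#2, #4, #5}: its best feasible assignment gives total 473.
Every other set of open sites that can feasibly serve all demand totals ≥ 457 even under its best assignment. Minimum: 415.

415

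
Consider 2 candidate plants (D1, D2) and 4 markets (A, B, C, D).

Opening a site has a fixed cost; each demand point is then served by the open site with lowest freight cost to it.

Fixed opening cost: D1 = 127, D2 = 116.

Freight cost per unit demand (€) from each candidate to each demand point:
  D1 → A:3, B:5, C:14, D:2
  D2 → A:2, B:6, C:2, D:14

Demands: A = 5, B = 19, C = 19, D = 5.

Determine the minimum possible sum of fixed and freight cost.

Open {D2}: assign each demand point to its cheapest open site.
  A→D2 5×2=10, B→D2 19×6=114, C→D2 19×2=38, D→D2 5×14=70
  freight cost 232, fixed 116 → total 348.
Compare {D1, D2}: freight cost 153 + fixed 243 = 396.
Compare {D1}: freight cost 386 + fixed 127 = 513.

348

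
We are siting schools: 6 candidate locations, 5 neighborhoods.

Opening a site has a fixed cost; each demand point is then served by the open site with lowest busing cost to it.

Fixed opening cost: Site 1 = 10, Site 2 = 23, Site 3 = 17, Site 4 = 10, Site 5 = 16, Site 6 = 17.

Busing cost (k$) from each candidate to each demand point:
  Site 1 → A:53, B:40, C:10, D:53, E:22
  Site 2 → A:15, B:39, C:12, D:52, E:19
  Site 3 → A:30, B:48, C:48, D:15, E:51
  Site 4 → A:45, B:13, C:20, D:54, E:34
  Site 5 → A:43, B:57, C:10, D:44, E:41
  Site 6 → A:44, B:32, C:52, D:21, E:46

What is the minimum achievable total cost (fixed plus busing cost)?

Open {Site 2, Site 3, Site 4}: assign each demand point to its cheapest open site.
  A→Site 2 15, B→Site 4 13, C→Site 2 12, D→Site 3 15, E→Site 2 19
  busing cost 74, fixed 50 → total 124.
Compare {Site 1, Site 3, Site 4}: busing cost 90 + fixed 37 = 127.
Compare {Site 2, Site 4, Site 6}: busing cost 80 + fixed 50 = 130.
Compare {Site 1, Site 2, Site 3, Site 4}: busing cost 72 + fixed 60 = 132.
All other subsets cost ≥ 127. Minimum total cost: 124.

124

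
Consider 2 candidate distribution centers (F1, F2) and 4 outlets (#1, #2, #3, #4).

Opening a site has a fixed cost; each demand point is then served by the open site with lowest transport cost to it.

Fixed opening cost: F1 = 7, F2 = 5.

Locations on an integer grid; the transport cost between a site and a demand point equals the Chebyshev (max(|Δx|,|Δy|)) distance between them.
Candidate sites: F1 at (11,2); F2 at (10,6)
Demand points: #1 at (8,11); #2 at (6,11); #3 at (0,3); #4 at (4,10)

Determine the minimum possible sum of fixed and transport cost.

Open {F2}: assign each demand point to its cheapest open site.
  #1→F2 5, #2→F2 5, #3→F2 10, #4→F2 6
  transport cost 26, fixed 5 → total 31.
Compare {F1, F2}: transport cost 26 + fixed 12 = 38.
Compare {F1}: transport cost 37 + fixed 7 = 44.

31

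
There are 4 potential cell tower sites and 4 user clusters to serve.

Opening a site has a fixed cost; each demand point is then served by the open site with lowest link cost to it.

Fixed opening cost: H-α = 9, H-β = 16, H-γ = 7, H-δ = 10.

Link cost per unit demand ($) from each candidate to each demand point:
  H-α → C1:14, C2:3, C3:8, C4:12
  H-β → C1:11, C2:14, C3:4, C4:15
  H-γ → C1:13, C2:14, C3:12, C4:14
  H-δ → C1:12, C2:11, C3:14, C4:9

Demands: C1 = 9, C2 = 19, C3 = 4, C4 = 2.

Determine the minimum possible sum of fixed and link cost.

Open {H-α, H-β}: assign each demand point to its cheapest open site.
  C1→H-β 9×11=99, C2→H-α 19×3=57, C3→H-β 4×4=16, C4→H-α 2×12=24
  link cost 196, fixed 25 → total 221.
Compare {H-α, H-β, H-δ}: link cost 190 + fixed 35 = 225.
Compare {H-α, H-β, H-γ}: link cost 196 + fixed 32 = 228.
Compare {H-α, H-β, H-γ, H-δ}: link cost 190 + fixed 42 = 232.
All other subsets cost ≥ 225. Minimum total cost: 221.

221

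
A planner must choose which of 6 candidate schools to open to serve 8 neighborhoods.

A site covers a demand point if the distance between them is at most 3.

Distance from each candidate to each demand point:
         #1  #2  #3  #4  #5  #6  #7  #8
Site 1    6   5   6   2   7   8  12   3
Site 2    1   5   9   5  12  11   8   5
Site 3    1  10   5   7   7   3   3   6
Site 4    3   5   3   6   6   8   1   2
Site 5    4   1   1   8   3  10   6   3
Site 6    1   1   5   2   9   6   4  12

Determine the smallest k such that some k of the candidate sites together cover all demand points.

Coverage sets (demand points within 3 of each site):
  Site 1: {#4, #8}
  Site 2: {#1}
  Site 3: {#1, #6, #7}
  Site 4: {#1, #3, #7, #8}
  Site 5: {#2, #3, #5, #8}
  Site 6: {#1, #2, #4}
No 2 sites suffice: every size-2 union leaves at least one demand point uncovered.
But {Site 1, Site 3, Site 5} covers everything, so the minimum is 3.

3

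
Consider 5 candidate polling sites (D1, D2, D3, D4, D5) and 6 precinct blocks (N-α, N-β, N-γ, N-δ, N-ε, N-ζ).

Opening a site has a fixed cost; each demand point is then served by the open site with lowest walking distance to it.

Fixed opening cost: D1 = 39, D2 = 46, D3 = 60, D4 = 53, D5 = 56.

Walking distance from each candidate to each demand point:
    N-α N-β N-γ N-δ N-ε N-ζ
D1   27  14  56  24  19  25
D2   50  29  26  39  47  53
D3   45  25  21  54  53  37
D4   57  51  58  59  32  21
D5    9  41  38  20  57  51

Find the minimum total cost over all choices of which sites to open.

Open {D1}: assign each demand point to its cheapest open site.
  N-α→D1 27, N-β→D1 14, N-γ→D1 56, N-δ→D1 24, N-ε→D1 19, N-ζ→D1 25
  walking distance 165, fixed 39 → total 204.
Compare {D1, D2}: walking distance 135 + fixed 85 = 220.
Compare {D1, D5}: walking distance 125 + fixed 95 = 220.
Compare {D1, D3}: walking distance 130 + fixed 99 = 229.
All other subsets cost ≥ 220. Minimum total cost: 204.

204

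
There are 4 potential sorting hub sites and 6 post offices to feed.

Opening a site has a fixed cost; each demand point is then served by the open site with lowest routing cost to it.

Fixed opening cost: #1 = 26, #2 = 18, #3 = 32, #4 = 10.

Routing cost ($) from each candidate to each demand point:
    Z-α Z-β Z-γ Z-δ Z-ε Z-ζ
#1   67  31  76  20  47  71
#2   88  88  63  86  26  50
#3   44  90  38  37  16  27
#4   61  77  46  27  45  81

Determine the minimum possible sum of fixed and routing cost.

234

Open {#1, #3}: assign each demand point to its cheapest open site.
  Z-α→#3 44, Z-β→#1 31, Z-γ→#3 38, Z-δ→#1 20, Z-ε→#3 16, Z-ζ→#3 27
  routing cost 176, fixed 58 → total 234.
Compare {#1, #3, #4}: routing cost 176 + fixed 68 = 244.
Compare {#1, #2, #3}: routing cost 176 + fixed 76 = 252.
Compare {#1, #2, #3, #4}: routing cost 176 + fixed 86 = 262.
All other subsets cost ≥ 244. Minimum total cost: 234.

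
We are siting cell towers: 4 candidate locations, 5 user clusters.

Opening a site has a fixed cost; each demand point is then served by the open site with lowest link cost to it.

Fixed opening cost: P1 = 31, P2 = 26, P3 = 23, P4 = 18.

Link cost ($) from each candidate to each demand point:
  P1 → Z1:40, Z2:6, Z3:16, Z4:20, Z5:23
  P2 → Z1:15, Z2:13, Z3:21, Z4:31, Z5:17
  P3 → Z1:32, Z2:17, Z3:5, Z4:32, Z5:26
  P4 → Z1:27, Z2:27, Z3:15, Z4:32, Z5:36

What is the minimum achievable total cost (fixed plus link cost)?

123

Open {P2}: assign each demand point to its cheapest open site.
  Z1→P2 15, Z2→P2 13, Z3→P2 21, Z4→P2 31, Z5→P2 17
  link cost 97, fixed 26 → total 123.
Compare {P2, P3}: link cost 81 + fixed 49 = 130.
Compare {P1, P2}: link cost 74 + fixed 57 = 131.
Compare {P3}: link cost 112 + fixed 23 = 135.
All other subsets cost ≥ 130. Minimum total cost: 123.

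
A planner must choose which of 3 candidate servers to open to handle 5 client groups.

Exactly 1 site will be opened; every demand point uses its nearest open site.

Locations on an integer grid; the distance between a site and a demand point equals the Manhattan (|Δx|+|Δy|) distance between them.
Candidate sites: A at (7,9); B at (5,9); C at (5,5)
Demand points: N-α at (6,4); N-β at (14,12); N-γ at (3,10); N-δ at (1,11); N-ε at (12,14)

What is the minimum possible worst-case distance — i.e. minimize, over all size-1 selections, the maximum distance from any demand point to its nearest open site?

10

Open {A}.
  Farthest demand point is N-β at distance 10 (to A); all others are ≤ 10.
With {B} the worst case is 12.
With {C} the worst case is 16.
No size-1 selection achieves below 10.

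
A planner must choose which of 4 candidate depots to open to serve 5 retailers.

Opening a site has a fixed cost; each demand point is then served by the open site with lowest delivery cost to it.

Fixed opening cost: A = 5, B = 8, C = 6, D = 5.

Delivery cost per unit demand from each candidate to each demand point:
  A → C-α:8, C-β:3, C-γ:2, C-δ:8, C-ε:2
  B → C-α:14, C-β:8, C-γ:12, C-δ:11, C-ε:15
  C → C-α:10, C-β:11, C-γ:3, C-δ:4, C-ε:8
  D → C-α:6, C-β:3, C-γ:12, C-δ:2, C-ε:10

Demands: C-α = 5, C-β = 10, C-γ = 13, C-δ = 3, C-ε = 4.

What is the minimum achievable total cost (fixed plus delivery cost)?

110

Open {A, D}: assign each demand point to its cheapest open site.
  C-α→D 5×6=30, C-β→A 10×3=30, C-γ→A 13×2=26, C-δ→D 3×2=6, C-ε→A 4×2=8
  delivery cost 100, fixed 10 → total 110.
Compare {A, C, D}: delivery cost 100 + fixed 16 = 116.
Compare {A, B, D}: delivery cost 100 + fixed 18 = 118.
Compare {A, B, C, D}: delivery cost 100 + fixed 24 = 124.
All other subsets cost ≥ 116. Minimum total cost: 110.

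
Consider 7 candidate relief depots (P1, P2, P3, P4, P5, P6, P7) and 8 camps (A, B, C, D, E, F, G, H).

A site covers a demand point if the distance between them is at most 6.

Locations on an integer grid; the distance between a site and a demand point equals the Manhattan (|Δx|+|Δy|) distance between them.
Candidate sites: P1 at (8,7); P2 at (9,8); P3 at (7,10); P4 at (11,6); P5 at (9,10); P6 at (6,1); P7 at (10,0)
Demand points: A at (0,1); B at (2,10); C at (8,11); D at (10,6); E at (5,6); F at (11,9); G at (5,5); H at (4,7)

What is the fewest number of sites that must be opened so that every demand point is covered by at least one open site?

3

Coverage sets (demand points within 6 of each site):
  P1: {C, D, E, F, G, H}
  P2: {C, D, E, F, H}
  P3: {B, C, E, F, H}
  P4: {D, E, F}
  P5: {C, D, F}
  P6: {A, E, G}
  P7: {D}
No 2 sites suffice: every size-2 union leaves at least one demand point uncovered.
But {P1, P3, P6} covers everything, so the minimum is 3.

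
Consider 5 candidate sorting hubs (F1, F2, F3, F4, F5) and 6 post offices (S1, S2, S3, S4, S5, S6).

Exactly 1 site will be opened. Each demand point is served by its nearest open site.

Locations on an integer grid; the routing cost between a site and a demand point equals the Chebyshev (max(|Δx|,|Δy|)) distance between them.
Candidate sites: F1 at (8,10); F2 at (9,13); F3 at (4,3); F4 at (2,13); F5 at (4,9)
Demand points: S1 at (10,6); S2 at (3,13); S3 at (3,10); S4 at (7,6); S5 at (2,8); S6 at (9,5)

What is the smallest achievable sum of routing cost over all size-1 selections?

21

Open {F5}.
  S1→F5 6, S2→F5 4, S3→F5 1, S4→F5 3, S5→F5 2, S6→F5 5  ⇒ total 21.
Compare {F1}: total 29.
Compare {F4}: total 32.
No size-1 selection does better; minimum is 21.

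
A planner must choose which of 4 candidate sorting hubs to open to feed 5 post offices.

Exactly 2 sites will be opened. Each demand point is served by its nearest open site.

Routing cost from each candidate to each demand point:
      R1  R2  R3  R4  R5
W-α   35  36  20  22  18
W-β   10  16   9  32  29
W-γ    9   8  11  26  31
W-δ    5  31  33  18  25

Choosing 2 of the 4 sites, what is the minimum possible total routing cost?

67

Open {W-γ, W-δ}.
  R1→W-δ 5, R2→W-γ 8, R3→W-γ 11, R4→W-δ 18, R5→W-δ 25  ⇒ total 67.
Compare {W-α, W-γ}: total 68.
Compare {W-β, W-δ}: total 73.
No size-2 selection does better; minimum is 67.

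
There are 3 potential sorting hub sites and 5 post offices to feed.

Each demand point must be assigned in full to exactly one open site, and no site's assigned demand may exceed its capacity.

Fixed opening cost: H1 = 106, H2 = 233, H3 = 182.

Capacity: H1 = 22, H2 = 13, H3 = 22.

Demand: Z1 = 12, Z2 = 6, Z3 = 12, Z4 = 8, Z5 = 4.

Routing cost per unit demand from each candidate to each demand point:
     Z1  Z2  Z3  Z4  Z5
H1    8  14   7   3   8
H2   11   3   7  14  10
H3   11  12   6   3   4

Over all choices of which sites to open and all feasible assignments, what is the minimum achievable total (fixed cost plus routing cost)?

568

Open {H1, H3}; cheapest assignment that respects the capacities:
  H1 (cap 22, load 20): Z1, Z4 — cost 12×8 + 8×3 = 120
  H3 (cap 22, load 22): Z2, Z3, Z5 — cost 6×12 + 12×6 + 4×4 = 160
  Shipping 280, fixed 288 → total 568.
  Any other capacity-feasible assignment to {H1, H3} ships for at least 280.
Compare {H1, H2, H3}: its best feasible assignment gives total 747.
Every other set of open sites that can feasibly serve all demand totals ≥ 747 even under its best assignment. Minimum: 568.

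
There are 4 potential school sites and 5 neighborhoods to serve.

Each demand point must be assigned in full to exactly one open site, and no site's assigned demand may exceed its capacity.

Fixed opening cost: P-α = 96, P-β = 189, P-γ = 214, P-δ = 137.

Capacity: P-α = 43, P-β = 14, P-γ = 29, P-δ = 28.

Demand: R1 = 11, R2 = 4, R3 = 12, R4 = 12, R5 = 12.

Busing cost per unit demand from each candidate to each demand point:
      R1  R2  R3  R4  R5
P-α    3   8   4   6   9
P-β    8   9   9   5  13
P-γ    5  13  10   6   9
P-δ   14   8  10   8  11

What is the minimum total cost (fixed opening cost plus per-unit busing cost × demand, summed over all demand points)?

Open {P-α, P-δ}; cheapest assignment that respects the capacities:
  P-α (cap 43, load 39): R1, R2, R3, R4 — cost 11×3 + 4×8 + 12×4 + 12×6 = 185
  P-δ (cap 28, load 12): R5 — cost 12×11 = 132
  Shipping 317, fixed 233 → total 550.
  Any other capacity-feasible assignment to {P-α, P-δ} ships for at least 317.
Compare {P-α, P-β}: its best feasible assignment gives total 566.
Compare {P-α, P-γ}: its best feasible assignment gives total 603.
Every other set of open sites that can feasibly serve all demand totals ≥ 566 even under its best assignment. Minimum: 550.

550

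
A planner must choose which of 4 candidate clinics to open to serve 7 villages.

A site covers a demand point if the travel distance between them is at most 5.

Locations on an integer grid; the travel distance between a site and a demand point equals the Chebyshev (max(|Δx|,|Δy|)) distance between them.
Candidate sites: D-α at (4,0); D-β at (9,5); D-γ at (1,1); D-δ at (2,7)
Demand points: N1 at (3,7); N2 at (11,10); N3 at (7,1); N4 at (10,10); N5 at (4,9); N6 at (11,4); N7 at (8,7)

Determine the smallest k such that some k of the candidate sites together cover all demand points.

2

Coverage sets (demand points within 5 of each site):
  D-α: {N3}
  D-β: {N2, N3, N4, N5, N6, N7}
  D-γ: {}
  D-δ: {N1, N5}
No single site covers all 7 demand points.
But {D-β, D-δ} covers everything, so the minimum is 2.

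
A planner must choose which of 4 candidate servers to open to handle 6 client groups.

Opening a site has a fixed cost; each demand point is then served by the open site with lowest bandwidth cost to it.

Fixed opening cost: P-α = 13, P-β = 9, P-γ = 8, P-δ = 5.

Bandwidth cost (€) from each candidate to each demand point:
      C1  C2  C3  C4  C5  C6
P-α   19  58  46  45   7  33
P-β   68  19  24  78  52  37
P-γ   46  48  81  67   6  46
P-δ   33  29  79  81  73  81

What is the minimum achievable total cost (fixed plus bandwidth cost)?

Open {P-α, P-β}: assign each demand point to its cheapest open site.
  C1→P-α 19, C2→P-β 19, C3→P-β 24, C4→P-α 45, C5→P-α 7, C6→P-α 33
  bandwidth cost 147, fixed 22 → total 169.
Compare {P-α, P-β, P-δ}: bandwidth cost 147 + fixed 27 = 174.
Compare {P-α, P-β, P-γ}: bandwidth cost 146 + fixed 30 = 176.
Compare {P-α, P-β, P-γ, P-δ}: bandwidth cost 146 + fixed 35 = 181.
All other subsets cost ≥ 174. Minimum total cost: 169.

169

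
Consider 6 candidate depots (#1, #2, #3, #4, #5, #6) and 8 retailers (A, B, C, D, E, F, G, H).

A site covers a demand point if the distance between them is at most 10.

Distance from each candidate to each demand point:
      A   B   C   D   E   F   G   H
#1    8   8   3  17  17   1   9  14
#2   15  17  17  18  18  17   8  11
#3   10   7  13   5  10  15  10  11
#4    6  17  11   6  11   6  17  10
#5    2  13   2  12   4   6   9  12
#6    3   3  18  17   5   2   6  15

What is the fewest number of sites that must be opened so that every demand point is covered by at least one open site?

Coverage sets (demand points within 10 of each site):
  #1: {A, B, C, F, G}
  #2: {G}
  #3: {A, B, D, E, G}
  #4: {A, D, F, H}
  #5: {A, C, E, F, G}
  #6: {A, B, E, F, G}
No 2 sites suffice: every size-2 union leaves at least one demand point uncovered.
But {#1, #3, #4} covers everything, so the minimum is 3.

3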